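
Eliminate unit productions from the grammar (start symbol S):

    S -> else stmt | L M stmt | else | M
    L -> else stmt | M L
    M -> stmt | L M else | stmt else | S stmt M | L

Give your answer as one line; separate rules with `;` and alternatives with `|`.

S -> else stmt | M L | L M stmt | else | stmt | L M else | stmt else | S stmt M; L -> else stmt | M L; M -> else stmt | M L | stmt | L M else | stmt else | S stmt M

Unit pairs: M ⇒* {L}; S ⇒* {L, M}.
For every A with A ⇒* B via unit rules, add B's non-unit alternatives to A; then delete every rule of the form X → Y.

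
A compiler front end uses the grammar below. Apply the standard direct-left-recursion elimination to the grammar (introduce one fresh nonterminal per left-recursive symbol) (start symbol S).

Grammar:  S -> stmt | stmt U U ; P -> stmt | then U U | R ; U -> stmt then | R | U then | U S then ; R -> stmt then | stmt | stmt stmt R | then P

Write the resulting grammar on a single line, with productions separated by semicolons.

Left recursion appears on U.
For U: α = {then, S then}, β = {stmt then, R}. Rewrite as U → β U' and U' → α U' | ε.

S -> stmt | stmt U U; P -> stmt | then U U | R; U -> stmt then U' | R U'; R -> stmt then | stmt | stmt stmt R | then P; U' -> then U' | S then U' | ε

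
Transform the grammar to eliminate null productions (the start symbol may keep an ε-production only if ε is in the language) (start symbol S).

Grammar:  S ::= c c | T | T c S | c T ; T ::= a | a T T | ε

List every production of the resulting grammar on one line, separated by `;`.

S ::= c c | T | T c S | T c | c S | c | c T | ε; T ::= a | a T T | a T

Nullable set = {S, T}.
ε ∈ L(G) since S is nullable, so keep S → ε.
For each production, add variants omitting each subset of nullable occurrences: S → T c S gives T c S | T c | c S | c. T → a T T gives a T T | a T.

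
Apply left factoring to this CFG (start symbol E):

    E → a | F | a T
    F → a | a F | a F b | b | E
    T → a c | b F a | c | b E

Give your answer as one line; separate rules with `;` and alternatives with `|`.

E → F | a E'; F → b | E | a F'; T → a c | c | b T'; E' → epsilon | T; F' → epsilon | F F''; T' → F a | E; F'' → epsilon | b

E has alternatives sharing prefix 'a': factor to E → a E' with E' → ε | T.
F has alternatives sharing prefix 'a': factor to F → a F' with F' → ε | F | F b.
T has alternatives sharing prefix 'b': factor to T → b T' with T' → F a | E.
F' has alternatives sharing prefix 'F': factor to F' → F F'' with F'' → ε | b.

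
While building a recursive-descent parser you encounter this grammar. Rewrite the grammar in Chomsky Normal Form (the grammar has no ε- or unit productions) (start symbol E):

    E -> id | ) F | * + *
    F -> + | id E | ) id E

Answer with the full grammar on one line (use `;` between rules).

Introduce a nonterminal for each terminal appearing in a rule of length ≥ 2: X1 → ), X2 → *, X3 → +, X4 → id.
Binarize each right-hand side of length ≥ 3 by chaining fresh nonterminals (Y1, Y2, …): affected rules were E → X2 X3 X2; F → X1 X4 E.

E -> id | X1 F | X2 Y1; F -> + | X4 E | X1 Y2; X1 -> ); X2 -> *; X3 -> +; X4 -> id; Y1 -> X3 X2; Y2 -> X4 E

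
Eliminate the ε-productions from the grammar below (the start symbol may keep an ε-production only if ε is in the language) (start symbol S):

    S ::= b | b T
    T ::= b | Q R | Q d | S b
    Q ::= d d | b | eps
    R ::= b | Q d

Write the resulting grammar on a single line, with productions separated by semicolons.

Nullable nonterminals: {Q}.
ε ∉ L(G), so no ε-production is kept.
Expand every rule over subsets of its nullable positions: T → Q R gives Q R | R. T → Q d gives Q d | d. R → Q d gives Q d | d.

S ::= b | b T; T ::= b | Q R | R | Q d | d | S b; Q ::= d d | b; R ::= b | Q d | d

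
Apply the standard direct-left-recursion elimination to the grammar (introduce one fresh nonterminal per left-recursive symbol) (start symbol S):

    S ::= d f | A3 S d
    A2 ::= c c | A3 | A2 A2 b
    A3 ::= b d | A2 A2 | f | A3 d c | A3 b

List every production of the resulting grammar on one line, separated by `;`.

S ::= d f | A3 S d; A2 ::= c c A2' | A3 A2'; A3 ::= b d A3' | A2 A2 A3' | f A3'; A2' ::= A2 b A2' | ε; A3' ::= d c A3' | b A3' | ε

Directly left-recursive nonterminals: A2, A3.
For A2: α = {A2 b}, β = {c c, A3}. Rewrite as A2 → β A2' and A2' → α A2' | ε.
For A3: α = {d c, b}, β = {b d, A2 A2, f}. Rewrite as A3 → β A3' and A3' → α A3' | ε.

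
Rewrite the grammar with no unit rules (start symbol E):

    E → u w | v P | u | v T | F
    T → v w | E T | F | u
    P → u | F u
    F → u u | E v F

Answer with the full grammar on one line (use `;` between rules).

Unit pairs: E ⇒* {F}; T ⇒* {F}.
For every A with A ⇒* B via unit rules, add B's non-unit alternatives to A; then delete every rule of the form X → Y.

E → u w | v P | u | v T | u u | E v F; T → u u | E v F | v w | E T | u; P → u | F u; F → u u | E v F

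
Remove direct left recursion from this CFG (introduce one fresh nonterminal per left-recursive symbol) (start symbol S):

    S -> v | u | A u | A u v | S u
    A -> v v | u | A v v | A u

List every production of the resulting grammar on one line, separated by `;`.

S -> v S' | u S' | A u S' | A u v S'; A -> v v A' | u A'; S' -> u S' | ε; A' -> v v A' | u A' | ε

Left recursion appears on S, A.
For S: α = {u}, β = {v, u, A u, A u v}. Rewrite as S → β S' and S' → α S' | ε.
For A: α = {v v, u}, β = {v v, u}. Rewrite as A → β A' and A' → α A' | ε.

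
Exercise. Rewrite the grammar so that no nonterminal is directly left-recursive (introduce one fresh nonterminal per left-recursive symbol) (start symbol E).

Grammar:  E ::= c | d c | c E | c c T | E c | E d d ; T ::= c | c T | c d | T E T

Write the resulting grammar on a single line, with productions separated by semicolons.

E ::= c E' | d c E' | c E E' | c c T E'; T ::= c T' | c T T' | c d T'; E' ::= c E' | d d E' | ε; T' ::= E T T' | ε

Directly left-recursive nonterminals: E, T.
For E: α = {c, d d}, β = {c, d c, c E, c c T}. Rewrite as E → β E' and E' → α E' | ε.
For T: α = {E T}, β = {c, c T, c d}. Rewrite as T → β T' and T' → α T' | ε.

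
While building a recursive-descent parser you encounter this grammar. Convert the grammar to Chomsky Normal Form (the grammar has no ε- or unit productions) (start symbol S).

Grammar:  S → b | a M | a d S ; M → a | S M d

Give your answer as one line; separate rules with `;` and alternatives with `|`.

S → b | X1 M | X1 Y1; M → a | S Y2; X1 → a; X2 → d; Y1 → X2 S; Y2 → M X2

Introduce a nonterminal for each terminal appearing in a rule of length ≥ 2: X1 → a, X2 → d.
Binarize each right-hand side of length ≥ 3 by chaining fresh nonterminals (Y1, Y2, …): affected rules were S → X1 X2 S; M → S M X2.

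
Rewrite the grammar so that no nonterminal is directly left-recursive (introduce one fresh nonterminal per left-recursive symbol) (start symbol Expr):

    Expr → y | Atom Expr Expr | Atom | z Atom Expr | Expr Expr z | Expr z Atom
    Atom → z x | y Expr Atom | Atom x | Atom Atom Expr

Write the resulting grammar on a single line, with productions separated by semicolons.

Expr → y Expr1 | Atom Expr Expr Expr1 | Atom Expr1 | z Atom Expr Expr1; Atom → z x Atom1 | y Expr Atom Atom1; Expr1 → Expr z Expr1 | z Atom Expr1 | ε; Atom1 → x Atom1 | Atom Expr Atom1 | ε

Expr, Atom are directly left-recursive.
For Expr: α = {Expr z, z Atom}, β = {y, Atom Expr Expr, Atom, z Atom Expr}. Rewrite as Expr → β Expr1 and Expr1 → α Expr1 | ε.
For Atom: α = {x, Atom Expr}, β = {z x, y Expr Atom}. Rewrite as Atom → β Atom1 and Atom1 → α Atom1 | ε.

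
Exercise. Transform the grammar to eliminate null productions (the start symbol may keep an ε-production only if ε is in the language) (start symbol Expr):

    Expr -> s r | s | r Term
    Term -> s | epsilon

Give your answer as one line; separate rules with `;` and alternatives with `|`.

Expr -> s r | s | r Term | r; Term -> s

Nullable set = {Term}.
ε ∉ L(G), so no ε-production is kept.
Add the nullable-subset variants: Expr → r Term gives r Term | r.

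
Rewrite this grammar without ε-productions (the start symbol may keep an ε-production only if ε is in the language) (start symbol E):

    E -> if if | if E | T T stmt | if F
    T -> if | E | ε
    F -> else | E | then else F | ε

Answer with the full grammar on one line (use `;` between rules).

E -> if if | if E | T T stmt | T stmt | stmt | if F | if; T -> if | E; F -> else | E | then else F | then else

The nullable symbols are {F, T}.
ε ∉ L(G), so no ε-production is kept.
Expand every rule over subsets of its nullable positions: E → T T stmt gives T T stmt | T stmt | stmt. E → if F gives if F | if. F → then else F gives then else F | then else.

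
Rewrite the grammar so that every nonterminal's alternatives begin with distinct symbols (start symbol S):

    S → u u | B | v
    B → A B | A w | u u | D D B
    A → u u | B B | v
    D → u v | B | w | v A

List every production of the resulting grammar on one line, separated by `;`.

S → u u | B | v; B → u u | D D B | A B'; A → u u | B B | v; D → u v | B | w | v A; B' → B | w

B has alternatives sharing prefix 'A': factor to B → A B' with B' → B | w.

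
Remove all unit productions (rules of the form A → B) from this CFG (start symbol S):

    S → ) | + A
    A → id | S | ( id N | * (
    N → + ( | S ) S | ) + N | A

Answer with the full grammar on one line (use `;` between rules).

Unit pairs: A ⇒* {S}; N ⇒* {A, S}.
For each unit pair (A, B), copy every non-unit production of B to A, then drop all unit productions.

S → ) | + A; A → ) | + A | id | ( id N | * (; N → ) | + A | + ( | S ) S | ) + N | id | ( id N | * (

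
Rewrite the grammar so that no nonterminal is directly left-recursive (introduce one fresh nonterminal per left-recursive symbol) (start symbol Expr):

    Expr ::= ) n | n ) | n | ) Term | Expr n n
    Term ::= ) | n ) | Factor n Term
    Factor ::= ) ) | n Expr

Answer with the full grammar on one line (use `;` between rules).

Expr ::= ) n Expr1 | n ) Expr1 | n Expr1 | ) Term Expr1; Term ::= ) | n ) | Factor n Term; Factor ::= ) ) | n Expr; Expr1 ::= n n Expr1 | ε

Left recursion appears on Expr.
For Expr: α = {n n}, β = {) n, n ), n, ) Term}. Rewrite as Expr → β Expr1 and Expr1 → α Expr1 | ε.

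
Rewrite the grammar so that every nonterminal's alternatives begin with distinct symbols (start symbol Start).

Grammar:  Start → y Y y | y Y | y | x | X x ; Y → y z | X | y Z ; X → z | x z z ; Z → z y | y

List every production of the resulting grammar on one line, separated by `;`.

Start → x | X x | y Start1; Y → X | y Y1; X → z | x z z; Z → z y | y; Start1 → ε | Y Start11; Y1 → z | Z; Start11 → y | ε

Start has alternatives sharing prefix 'y': factor to Start → y Start1 with Start1 → Y y | Y | ε.
Y has alternatives sharing prefix 'y': factor to Y → y Y1 with Y1 → z | Z.
Start1 has alternatives sharing prefix 'Y': factor to Start1 → Y Start11 with Start11 → y | ε.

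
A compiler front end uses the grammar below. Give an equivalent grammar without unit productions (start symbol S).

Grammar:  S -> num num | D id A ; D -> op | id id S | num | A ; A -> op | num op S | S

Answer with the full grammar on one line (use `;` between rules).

S -> num num | D id A; D -> num num | D id A | op | id id S | num | num op S; A -> num num | D id A | op | num op S

Unit pairs: A ⇒* {S}; D ⇒* {A, S}.
For every A with A ⇒* B via unit rules, add B's non-unit alternatives to A; then delete every rule of the form X → Y.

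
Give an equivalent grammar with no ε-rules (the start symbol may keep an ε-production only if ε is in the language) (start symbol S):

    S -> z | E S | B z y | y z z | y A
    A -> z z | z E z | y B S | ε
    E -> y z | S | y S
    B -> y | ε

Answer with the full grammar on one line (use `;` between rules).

S -> z | E S | B z y | z y | y z z | y A | y; A -> z z | z E z | y B S | y S; E -> y z | S | y S; B -> y

Nullable set = {A, B}.
ε ∉ L(G), so no ε-production is kept.
Expand every rule over subsets of its nullable positions: S → B z y gives B z y | z y. S → y A gives y A | y. A → y B S gives y B S | y S.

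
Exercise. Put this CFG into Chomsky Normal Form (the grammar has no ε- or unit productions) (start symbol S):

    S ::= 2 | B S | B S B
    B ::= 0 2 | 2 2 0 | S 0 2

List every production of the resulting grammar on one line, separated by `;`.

S ::= 2 | B S | B Y1; B ::= X1 X2 | X2 Y2 | S Y3; X1 ::= 0; X2 ::= 2; Y1 ::= S B; Y2 ::= X2 X1; Y3 ::= X1 X2

Introduce a nonterminal for each terminal appearing in a rule of length ≥ 2: X1 → 0, X2 → 2.
Binarize each right-hand side of length ≥ 3 by chaining fresh nonterminals (Y1, Y2, …): affected rules were S → B S B; B → X2 X2 X1; B → S X1 X2.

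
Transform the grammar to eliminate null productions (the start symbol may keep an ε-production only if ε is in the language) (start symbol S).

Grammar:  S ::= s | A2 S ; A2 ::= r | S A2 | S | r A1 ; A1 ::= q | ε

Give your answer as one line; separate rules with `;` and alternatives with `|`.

Nullable set = {A1}.
ε ∉ L(G), so no ε-production is kept.

S ::= s | A2 S; A2 ::= r | S A2 | S | r A1; A1 ::= q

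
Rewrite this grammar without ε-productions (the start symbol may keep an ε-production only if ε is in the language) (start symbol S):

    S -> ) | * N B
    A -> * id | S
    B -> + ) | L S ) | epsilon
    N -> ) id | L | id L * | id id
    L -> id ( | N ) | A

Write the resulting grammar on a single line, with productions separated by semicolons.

Nullable set = {B}.
ε ∉ L(G), so no ε-production is kept.
Expand every rule over subsets of its nullable positions: S → * N B gives * N B | * N.

S -> ) | * N B | * N; A -> * id | S; B -> + ) | L S ); N -> ) id | L | id L * | id id; L -> id ( | N ) | A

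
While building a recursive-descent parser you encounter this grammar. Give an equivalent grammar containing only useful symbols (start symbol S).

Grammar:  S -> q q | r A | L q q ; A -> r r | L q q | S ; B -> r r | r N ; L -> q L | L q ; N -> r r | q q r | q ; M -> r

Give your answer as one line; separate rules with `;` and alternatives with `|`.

Generating nonterminals: {A, B, M, N, S}.
Reachable from S after that: {A, S}.
Removed useless symbols: {B, L, M, N} and every production mentioning them.

S -> q q | r A; A -> r r | S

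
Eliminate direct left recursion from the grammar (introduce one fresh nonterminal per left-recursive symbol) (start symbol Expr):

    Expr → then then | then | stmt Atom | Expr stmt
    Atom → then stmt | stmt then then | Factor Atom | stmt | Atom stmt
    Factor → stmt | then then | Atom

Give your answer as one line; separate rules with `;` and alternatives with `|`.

Directly left-recursive nonterminals: Expr, Atom.
For Expr: α = {stmt}, β = {then then, then, stmt Atom}. Rewrite as Expr → β Expr1 and Expr1 → α Expr1 | ε.
For Atom: α = {stmt}, β = {then stmt, stmt then then, Factor Atom, stmt}. Rewrite as Atom → β Atom1 and Atom1 → α Atom1 | ε.

Expr → then then Expr1 | then Expr1 | stmt Atom Expr1; Atom → then stmt Atom1 | stmt then then Atom1 | Factor Atom Atom1 | stmt Atom1; Factor → stmt | then then | Atom; Expr1 → stmt Expr1 | ε; Atom1 → stmt Atom1 | ε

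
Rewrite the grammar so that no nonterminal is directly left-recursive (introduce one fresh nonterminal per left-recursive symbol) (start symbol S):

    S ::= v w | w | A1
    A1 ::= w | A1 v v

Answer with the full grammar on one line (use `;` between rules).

S ::= v w | w | A1; A1 ::= w A1'; A1' ::= v v A1' | ε

Left recursion appears on A1.
For A1: α = {v v}, β = {w}. Rewrite as A1 → β A1' and A1' → α A1' | ε.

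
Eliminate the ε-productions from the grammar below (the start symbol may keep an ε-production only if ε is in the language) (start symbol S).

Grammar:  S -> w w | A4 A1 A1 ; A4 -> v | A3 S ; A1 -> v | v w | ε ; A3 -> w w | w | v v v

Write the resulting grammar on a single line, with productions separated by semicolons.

S -> w w | A4 A1 A1 | A4 A1 | A4; A4 -> v | A3 S; A1 -> v | v w; A3 -> w w | w | v v v

The nullable symbols are {A1}.
ε ∉ L(G), so no ε-production is kept.
For each production, add variants omitting each subset of nullable occurrences: S → A4 A1 A1 gives A4 A1 A1 | A4 A1 | A4.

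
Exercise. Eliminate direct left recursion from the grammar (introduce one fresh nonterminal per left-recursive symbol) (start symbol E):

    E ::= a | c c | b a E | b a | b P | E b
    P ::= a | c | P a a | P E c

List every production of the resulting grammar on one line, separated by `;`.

E ::= a E' | c c E' | b a E E' | b a E' | b P E'; P ::= a P' | c P'; E' ::= b E' | ε; P' ::= a a P' | E c P' | ε

E, P are directly left-recursive.
For E: α = {b}, β = {a, c c, b a E, b a, b P}. Rewrite as E → β E' and E' → α E' | ε.
For P: α = {a a, E c}, β = {a, c}. Rewrite as P → β P' and P' → α P' | ε.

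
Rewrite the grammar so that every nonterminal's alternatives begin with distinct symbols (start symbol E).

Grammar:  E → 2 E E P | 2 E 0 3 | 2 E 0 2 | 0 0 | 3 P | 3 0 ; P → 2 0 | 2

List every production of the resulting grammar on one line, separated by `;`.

E has alternatives sharing prefix '2 E': factor to E → 2 E E' with E' → E P | 0 3 | 0 2.
E has alternatives sharing prefix '3': factor to E → 3 E'' with E'' → P | 0.
P has alternatives sharing prefix '2': factor to P → 2 P' with P' → 0 | ε.
E' has alternatives sharing prefix '0': factor to E' → 0 E''' with E''' → 3 | 2.

E → 0 0 | 2 E E' | 3 E''; P → 2 P'; E' → E P | 0 E'''; E'' → P | 0; P' → 0 | ε; E''' → 3 | 2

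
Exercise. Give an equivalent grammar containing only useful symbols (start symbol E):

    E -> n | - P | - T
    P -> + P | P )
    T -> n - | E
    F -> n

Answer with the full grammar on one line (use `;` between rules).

Generating nonterminals: {E, F, T}.
Reachable from E after that: {E, T}.
Removed useless symbols: {F, P} and every production mentioning them.

E -> n | - T; T -> n - | E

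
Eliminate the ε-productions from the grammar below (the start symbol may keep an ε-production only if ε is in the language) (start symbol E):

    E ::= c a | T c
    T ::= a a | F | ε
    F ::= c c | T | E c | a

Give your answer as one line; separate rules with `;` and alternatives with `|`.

E ::= c a | T c | c; T ::= a a | F; F ::= c c | T | E c | a

Nullable nonterminals: {F, T}.
ε ∉ L(G), so no ε-production is kept.
Add the nullable-subset variants: E → T c gives T c | c.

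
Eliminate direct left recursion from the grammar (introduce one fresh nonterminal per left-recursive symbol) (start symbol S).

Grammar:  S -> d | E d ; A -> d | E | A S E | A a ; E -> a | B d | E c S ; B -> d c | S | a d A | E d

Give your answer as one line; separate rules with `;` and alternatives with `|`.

Left recursion appears on A, E.
For A: α = {S E, a}, β = {d, E}. Rewrite as A → β A' and A' → α A' | ε.
For E: α = {c S}, β = {a, B d}. Rewrite as E → β E' and E' → α E' | ε.

S -> d | E d; A -> d A' | E A'; E -> a E' | B d E'; B -> d c | S | a d A | E d; A' -> S E A' | a A' | epsilon; E' -> c S E' | epsilon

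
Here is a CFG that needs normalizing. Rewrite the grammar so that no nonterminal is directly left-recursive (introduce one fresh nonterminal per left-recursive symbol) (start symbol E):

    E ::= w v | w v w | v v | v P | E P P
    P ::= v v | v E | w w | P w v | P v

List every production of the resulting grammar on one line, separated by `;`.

E, P are directly left-recursive.
For E: α = {P P}, β = {w v, w v w, v v, v P}. Rewrite as E → β E' and E' → α E' | ε.
For P: α = {w v, v}, β = {v v, v E, w w}. Rewrite as P → β P' and P' → α P' | ε.

E ::= w v E' | w v w E' | v v E' | v P E'; P ::= v v P' | v E P' | w w P'; E' ::= P P E' | ε; P' ::= w v P' | v P' | ε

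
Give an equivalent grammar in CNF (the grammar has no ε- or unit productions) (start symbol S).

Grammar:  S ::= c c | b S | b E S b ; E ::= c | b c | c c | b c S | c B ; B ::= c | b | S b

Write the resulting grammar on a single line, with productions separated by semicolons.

Introduce a nonterminal for each terminal appearing in a rule of length ≥ 2: X1 → c, X2 → b.
Binarize each right-hand side of length ≥ 3 by chaining fresh nonterminals (Y1, Y2, …): affected rules were S → X2 E S X2; E → X2 X1 S.

S ::= X1 X1 | X2 S | X2 Y1; E ::= c | X2 X1 | X1 X1 | X2 Y3 | X1 B; B ::= c | b | S X2; X1 ::= c; X2 ::= b; Y1 ::= E Y2; Y2 ::= S X2; Y3 ::= X1 S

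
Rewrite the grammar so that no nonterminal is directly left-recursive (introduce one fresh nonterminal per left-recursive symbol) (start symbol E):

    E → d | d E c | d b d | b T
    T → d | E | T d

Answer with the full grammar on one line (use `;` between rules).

Directly left-recursive nonterminal: T.
For T: α = {d}, β = {d, E}. Rewrite as T → β T' and T' → α T' | ε.

E → d | d E c | d b d | b T; T → d T' | E T'; T' → d T' | ε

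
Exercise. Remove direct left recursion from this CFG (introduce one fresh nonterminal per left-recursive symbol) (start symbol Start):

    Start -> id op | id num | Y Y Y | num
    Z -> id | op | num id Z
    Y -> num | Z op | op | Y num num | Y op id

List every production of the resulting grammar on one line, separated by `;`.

Directly left-recursive nonterminal: Y.
For Y: α = {num num, op id}, β = {num, Z op, op}. Rewrite as Y → β Y1 and Y1 → α Y1 | ε.

Start -> id op | id num | Y Y Y | num; Z -> id | op | num id Z; Y -> num Y1 | Z op Y1 | op Y1; Y1 -> num num Y1 | op id Y1 | ε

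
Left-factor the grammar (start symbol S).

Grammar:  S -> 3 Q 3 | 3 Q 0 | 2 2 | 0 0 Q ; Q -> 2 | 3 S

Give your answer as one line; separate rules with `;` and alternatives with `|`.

S -> 2 2 | 0 0 Q | 3 Q S'; Q -> 2 | 3 S; S' -> 3 | 0

S has alternatives sharing prefix '3 Q': factor to S → 3 Q S' with S' → 3 | 0.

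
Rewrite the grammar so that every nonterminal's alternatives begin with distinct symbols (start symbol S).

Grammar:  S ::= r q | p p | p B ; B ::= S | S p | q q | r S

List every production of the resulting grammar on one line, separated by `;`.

S has alternatives sharing prefix 'p': factor to S → p S' with S' → p | B.
B has alternatives sharing prefix 'S': factor to B → S B' with B' → ε | p.

S ::= r q | p S'; B ::= q q | r S | S B'; S' ::= p | B; B' ::= ε | p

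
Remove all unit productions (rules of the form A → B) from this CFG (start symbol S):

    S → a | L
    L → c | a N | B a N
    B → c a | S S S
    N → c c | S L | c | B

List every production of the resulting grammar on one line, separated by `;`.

Unit pairs: N ⇒* {B}; S ⇒* {L}.
Replace each nonterminal's rules with the union of the non-unit rules of every nonterminal it unit-derives.

S → c | a N | B a N | a; L → c | a N | B a N; B → c a | S S S; N → c a | S S S | c c | S L | c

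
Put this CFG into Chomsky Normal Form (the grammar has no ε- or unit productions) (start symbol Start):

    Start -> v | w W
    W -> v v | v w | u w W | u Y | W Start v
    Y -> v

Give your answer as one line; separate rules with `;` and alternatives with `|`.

Start -> v | X1 W; W -> X2 X2 | X2 X1 | X3 Y1 | X3 Y | W Y2; Y -> v; X1 -> w; X2 -> v; X3 -> u; Y1 -> X1 W; Y2 -> Start X2

Introduce a nonterminal for each terminal appearing in a rule of length ≥ 2: X1 → w, X2 → v, X3 → u.
Binarize each right-hand side of length ≥ 3 by chaining fresh nonterminals (Y1, Y2, …): affected rules were W → X3 X1 W; W → W Start X2.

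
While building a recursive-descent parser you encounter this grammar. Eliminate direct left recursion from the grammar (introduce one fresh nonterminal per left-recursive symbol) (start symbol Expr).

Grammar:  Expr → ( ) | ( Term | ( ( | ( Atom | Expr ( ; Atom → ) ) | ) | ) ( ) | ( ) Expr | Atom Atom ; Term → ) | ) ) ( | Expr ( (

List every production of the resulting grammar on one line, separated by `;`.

Expr → ( ) Expr1 | ( Term Expr1 | ( ( Expr1 | ( Atom Expr1; Atom → ) ) Atom1 | ) Atom1 | ) ( ) Atom1 | ( ) Expr Atom1; Term → ) | ) ) ( | Expr ( (; Expr1 → ( Expr1 | ε; Atom1 → Atom Atom1 | ε

Directly left-recursive nonterminals: Expr, Atom.
For Expr: α = {(}, β = {( ), ( Term, ( (, ( Atom}. Rewrite as Expr → β Expr1 and Expr1 → α Expr1 | ε.
For Atom: α = {Atom}, β = {) ), ), ) ( ), ( ) Expr}. Rewrite as Atom → β Atom1 and Atom1 → α Atom1 | ε.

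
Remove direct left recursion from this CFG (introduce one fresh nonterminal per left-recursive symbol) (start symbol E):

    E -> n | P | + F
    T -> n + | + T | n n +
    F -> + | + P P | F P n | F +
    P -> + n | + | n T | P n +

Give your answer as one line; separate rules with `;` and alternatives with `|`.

F, P are directly left-recursive.
For F: α = {P n, +}, β = {+, + P P}. Rewrite as F → β F' and F' → α F' | ε.
For P: α = {n +}, β = {+ n, +, n T}. Rewrite as P → β P' and P' → α P' | ε.

E -> n | P | + F; T -> n + | + T | n n +; F -> + F' | + P P F'; P -> + n P' | + P' | n T P'; F' -> P n F' | + F' | ε; P' -> n + P' | ε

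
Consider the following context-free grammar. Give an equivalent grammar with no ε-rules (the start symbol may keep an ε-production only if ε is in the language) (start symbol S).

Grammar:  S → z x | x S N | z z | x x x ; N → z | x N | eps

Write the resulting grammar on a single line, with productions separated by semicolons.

S → z x | x S N | x S | z z | x x x; N → z | x N | x

Nullable set = {N}.
ε ∉ L(G), so no ε-production is kept.
Add the nullable-subset variants: S → x S N gives x S N | x S. N → x N gives x N | x.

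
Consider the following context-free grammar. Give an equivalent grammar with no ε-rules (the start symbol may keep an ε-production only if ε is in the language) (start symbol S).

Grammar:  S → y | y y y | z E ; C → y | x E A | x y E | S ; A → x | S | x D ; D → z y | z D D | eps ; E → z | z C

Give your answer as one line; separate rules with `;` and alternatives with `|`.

Nullable nonterminals: {D}.
ε ∉ L(G), so no ε-production is kept.
Expand every rule over subsets of its nullable positions: D → z D D gives z D D | z D | z.

S → y | y y y | z E; C → y | x E A | x y E | S; A → x | S | x D; D → z y | z D D | z D | z; E → z | z C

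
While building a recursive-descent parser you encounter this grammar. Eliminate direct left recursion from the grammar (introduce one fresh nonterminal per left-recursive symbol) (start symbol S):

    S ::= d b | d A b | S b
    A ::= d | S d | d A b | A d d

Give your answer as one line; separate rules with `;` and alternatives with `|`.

S ::= d b S' | d A b S'; A ::= d A' | S d A' | d A b A'; S' ::= b S' | ε; A' ::= d d A' | ε

Directly left-recursive nonterminals: S, A.
For S: α = {b}, β = {d b, d A b}. Rewrite as S → β S' and S' → α S' | ε.
For A: α = {d d}, β = {d, S d, d A b}. Rewrite as A → β A' and A' → α A' | ε.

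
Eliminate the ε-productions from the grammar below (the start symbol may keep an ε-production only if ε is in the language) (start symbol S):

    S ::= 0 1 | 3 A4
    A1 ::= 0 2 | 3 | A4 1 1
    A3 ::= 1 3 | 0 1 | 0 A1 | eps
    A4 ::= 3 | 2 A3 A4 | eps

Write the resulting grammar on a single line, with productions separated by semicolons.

S ::= 0 1 | 3 A4 | 3; A1 ::= 0 2 | 3 | A4 1 1 | 1 1; A3 ::= 1 3 | 0 1 | 0 A1; A4 ::= 3 | 2 A3 A4 | 2 A3 | 2 A4 | 2

Nullable set = {A3, A4}.
ε ∉ L(G), so no ε-production is kept.
For each production, add variants omitting each subset of nullable occurrences: S → 3 A4 gives 3 A4 | 3. A1 → A4 1 1 gives A4 1 1 | 1 1. A4 → 2 A3 A4 gives 2 A3 A4 | 2 A3 | 2 A4 | 2.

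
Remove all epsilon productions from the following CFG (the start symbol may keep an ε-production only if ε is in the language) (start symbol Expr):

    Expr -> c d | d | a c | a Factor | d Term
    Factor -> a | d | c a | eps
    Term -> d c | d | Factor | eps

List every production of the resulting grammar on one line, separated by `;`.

Nullable set = {Factor, Term}.
ε ∉ L(G), so no ε-production is kept.
Expand every rule over subsets of its nullable positions: Expr → a Factor gives a Factor | a.

Expr -> c d | d | a c | a Factor | a | d Term; Factor -> a | d | c a; Term -> d c | d | Factor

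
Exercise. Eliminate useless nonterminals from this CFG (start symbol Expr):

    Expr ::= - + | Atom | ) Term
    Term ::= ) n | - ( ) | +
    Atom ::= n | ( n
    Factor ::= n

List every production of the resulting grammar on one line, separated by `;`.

Expr ::= - + | Atom | ) Term; Term ::= ) n | - ( ) | +; Atom ::= n | ( n

Generating nonterminals: {Atom, Expr, Factor, Term}.
Reachable from Expr after that: {Atom, Expr, Term}.
Removed useless symbols: {Factor} and every production mentioning them.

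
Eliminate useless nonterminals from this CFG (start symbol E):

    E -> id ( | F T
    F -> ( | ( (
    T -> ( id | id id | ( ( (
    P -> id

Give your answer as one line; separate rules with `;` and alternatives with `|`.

Generating nonterminals: {E, F, P, T}.
Reachable from E after that: {E, F, T}.
Removed useless symbols: {P} and every production mentioning them.

E -> id ( | F T; F -> ( | ( (; T -> ( id | id id | ( ( (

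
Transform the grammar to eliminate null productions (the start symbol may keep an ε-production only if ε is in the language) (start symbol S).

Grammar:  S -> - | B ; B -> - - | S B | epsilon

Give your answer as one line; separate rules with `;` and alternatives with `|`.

S -> - | B | ε; B -> - - | S B | S

Nullable set = {B, S}.
ε ∈ L(G) since S is nullable, so keep S → ε.
For each production, add variants omitting each subset of nullable occurrences: B → S B gives S B | S.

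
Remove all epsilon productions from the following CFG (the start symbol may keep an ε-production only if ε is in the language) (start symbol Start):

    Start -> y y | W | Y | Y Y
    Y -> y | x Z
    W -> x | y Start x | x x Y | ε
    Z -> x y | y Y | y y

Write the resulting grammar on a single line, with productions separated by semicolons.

Start -> y y | W | Y | Y Y | ε; Y -> y | x Z; W -> x | y Start x | y x | x x Y; Z -> x y | y Y | y y

The nullable symbols are {Start, W}.
ε ∈ L(G) since Start is nullable, so keep Start → ε.
For each production, add variants omitting each subset of nullable occurrences: W → y Start x gives y Start x | y x.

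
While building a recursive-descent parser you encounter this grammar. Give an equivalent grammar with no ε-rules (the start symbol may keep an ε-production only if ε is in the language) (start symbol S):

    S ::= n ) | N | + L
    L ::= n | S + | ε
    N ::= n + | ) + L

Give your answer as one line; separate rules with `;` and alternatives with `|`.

Nullable nonterminals: {L}.
ε ∉ L(G), so no ε-production is kept.
Add the nullable-subset variants: S → + L gives + L | +. N → ) + L gives ) + L | ) +.

S ::= n ) | N | + L | +; L ::= n | S +; N ::= n + | ) + L | ) +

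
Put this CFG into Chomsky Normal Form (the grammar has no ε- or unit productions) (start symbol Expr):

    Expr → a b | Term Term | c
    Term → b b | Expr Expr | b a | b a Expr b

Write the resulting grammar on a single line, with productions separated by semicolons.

Expr → X1 X2 | Term Term | c; Term → X2 X2 | Expr Expr | X2 X1 | X2 Y1; X1 → a; X2 → b; Y1 → X1 Y2; Y2 → Expr X2

Introduce a nonterminal for each terminal appearing in a rule of length ≥ 2: X1 → a, X2 → b.
Binarize each right-hand side of length ≥ 3 by chaining fresh nonterminals (Y1, Y2, …): affected rules were Term → X2 X1 Expr X2.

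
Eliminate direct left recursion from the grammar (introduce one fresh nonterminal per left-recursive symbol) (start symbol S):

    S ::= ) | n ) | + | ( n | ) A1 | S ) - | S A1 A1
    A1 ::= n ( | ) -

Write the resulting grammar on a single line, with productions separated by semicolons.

S ::= ) S' | n ) S' | + S' | ( n S' | ) A1 S'; A1 ::= n ( | ) -; S' ::= ) - S' | A1 A1 S' | ε

Left recursion appears on S.
For S: α = {) -, A1 A1}, β = {), n ), +, ( n, ) A1}. Rewrite as S → β S' and S' → α S' | ε.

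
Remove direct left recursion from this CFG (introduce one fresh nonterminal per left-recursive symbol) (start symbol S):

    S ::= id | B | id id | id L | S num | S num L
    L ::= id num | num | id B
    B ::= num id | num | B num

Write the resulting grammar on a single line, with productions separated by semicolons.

S ::= id S' | B S' | id id S' | id L S'; L ::= id num | num | id B; B ::= num id B' | num B'; S' ::= num S' | num L S' | ε; B' ::= num B' | ε

S, B are directly left-recursive.
For S: α = {num, num L}, β = {id, B, id id, id L}. Rewrite as S → β S' and S' → α S' | ε.
For B: α = {num}, β = {num id, num}. Rewrite as B → β B' and B' → α B' | ε.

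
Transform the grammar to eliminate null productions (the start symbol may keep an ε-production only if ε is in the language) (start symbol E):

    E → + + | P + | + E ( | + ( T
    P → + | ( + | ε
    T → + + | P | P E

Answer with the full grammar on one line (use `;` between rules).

The nullable symbols are {P, T}.
ε ∉ L(G), so no ε-production is kept.
Add the nullable-subset variants: E → P + gives P + | +. E → + ( T gives + ( T | + (. T → P E gives P E | E.

E → + + | P + | + | + E ( | + ( T | + (; P → + | ( +; T → + + | P | P E | E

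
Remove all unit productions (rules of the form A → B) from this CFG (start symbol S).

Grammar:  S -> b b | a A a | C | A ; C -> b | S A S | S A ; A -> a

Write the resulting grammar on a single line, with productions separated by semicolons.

S -> b | S A S | S A | b b | a A a | a; C -> b | S A S | S A; A -> a

Unit pairs: S ⇒* {A, C}.
For every A with A ⇒* B via unit rules, add B's non-unit alternatives to A; then delete every rule of the form X → Y.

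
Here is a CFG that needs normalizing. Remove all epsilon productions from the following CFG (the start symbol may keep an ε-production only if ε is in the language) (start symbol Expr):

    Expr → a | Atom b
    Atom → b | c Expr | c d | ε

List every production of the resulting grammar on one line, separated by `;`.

Nullable set = {Atom}.
ε ∉ L(G), so no ε-production is kept.
Add the nullable-subset variants: Expr → Atom b gives Atom b | b.

Expr → a | Atom b | b; Atom → b | c Expr | c d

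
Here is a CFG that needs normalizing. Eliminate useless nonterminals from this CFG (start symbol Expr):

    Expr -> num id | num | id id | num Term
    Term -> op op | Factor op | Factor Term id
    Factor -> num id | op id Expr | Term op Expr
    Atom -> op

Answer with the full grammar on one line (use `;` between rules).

Generating nonterminals: {Atom, Expr, Factor, Term}.
Reachable from Expr after that: {Expr, Factor, Term}.
Removed useless symbols: {Atom} and every production mentioning them.

Expr -> num id | num | id id | num Term; Term -> op op | Factor op | Factor Term id; Factor -> num id | op id Expr | Term op Expr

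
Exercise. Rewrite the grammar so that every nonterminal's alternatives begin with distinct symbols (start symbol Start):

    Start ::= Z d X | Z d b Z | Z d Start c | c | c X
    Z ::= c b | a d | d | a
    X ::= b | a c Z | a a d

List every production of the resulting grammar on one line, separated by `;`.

Start has alternatives sharing prefix 'Z d': factor to Start → Z d Start1 with Start1 → X | b Z | Start c.
Start has alternatives sharing prefix 'c': factor to Start → c Start2 with Start2 → ε | X.
Z has alternatives sharing prefix 'a': factor to Z → a Z1 with Z1 → d | ε.
X has alternatives sharing prefix 'a': factor to X → a X1 with X1 → c Z | a d.

Start ::= Z d Start1 | c Start2; Z ::= c b | d | a Z1; X ::= b | a X1; Start1 ::= X | b Z | Start c; Start2 ::= eps | X; Z1 ::= d | eps; X1 ::= c Z | a d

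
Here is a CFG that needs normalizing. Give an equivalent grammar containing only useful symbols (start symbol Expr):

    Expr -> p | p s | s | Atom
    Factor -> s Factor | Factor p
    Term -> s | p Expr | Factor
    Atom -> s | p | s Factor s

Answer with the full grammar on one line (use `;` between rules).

Generating nonterminals: {Atom, Expr, Term}.
Reachable from Expr after that: {Atom, Expr}.
Removed useless symbols: {Factor, Term} and every production mentioning them.

Expr -> p | p s | s | Atom; Atom -> s | p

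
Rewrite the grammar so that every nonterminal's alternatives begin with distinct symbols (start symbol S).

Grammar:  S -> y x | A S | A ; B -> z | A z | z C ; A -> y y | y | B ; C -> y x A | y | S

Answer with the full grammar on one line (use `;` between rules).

S -> y x | A S'; B -> A z | z B'; A -> B | y A'; C -> S | y C'; S' -> S | ε; B' -> ε | C; A' -> y | ε; C' -> x A | ε

S has alternatives sharing prefix 'A': factor to S → A S' with S' → S | ε.
B has alternatives sharing prefix 'z': factor to B → z B' with B' → ε | C.
A has alternatives sharing prefix 'y': factor to A → y A' with A' → y | ε.
C has alternatives sharing prefix 'y': factor to C → y C' with C' → x A | ε.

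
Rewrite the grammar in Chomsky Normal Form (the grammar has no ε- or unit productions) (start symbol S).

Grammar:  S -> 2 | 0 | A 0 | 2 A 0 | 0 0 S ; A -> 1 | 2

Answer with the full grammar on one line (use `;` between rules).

S -> 2 | 0 | A X1 | X2 Y1 | X1 Y2; A -> 1 | 2; X1 -> 0; X2 -> 2; Y1 -> A X1; Y2 -> X1 S

Introduce a nonterminal for each terminal appearing in a rule of length ≥ 2: X1 → 0, X2 → 2.
Binarize each right-hand side of length ≥ 3 by chaining fresh nonterminals (Y1, Y2, …): affected rules were S → X2 A X1; S → X1 X1 S.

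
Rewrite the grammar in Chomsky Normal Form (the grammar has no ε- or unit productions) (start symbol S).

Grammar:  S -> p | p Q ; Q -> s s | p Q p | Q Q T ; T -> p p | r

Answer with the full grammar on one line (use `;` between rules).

Introduce a nonterminal for each terminal appearing in a rule of length ≥ 2: X1 → p, X2 → s.
Binarize each right-hand side of length ≥ 3 by chaining fresh nonterminals (Y1, Y2, …): affected rules were Q → X1 Q X1; Q → Q Q T.

S -> p | X1 Q; Q -> X2 X2 | X1 Y1 | Q Y2; T -> X1 X1 | r; X1 -> p; X2 -> s; Y1 -> Q X1; Y2 -> Q T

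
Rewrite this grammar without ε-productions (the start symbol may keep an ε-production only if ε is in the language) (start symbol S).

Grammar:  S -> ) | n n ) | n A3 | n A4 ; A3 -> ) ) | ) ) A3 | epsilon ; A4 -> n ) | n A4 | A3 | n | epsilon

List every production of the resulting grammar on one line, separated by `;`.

S -> ) | n n ) | n A3 | n | n A4; A3 -> ) ) | ) ) A3; A4 -> n ) | n A4 | n | A3

The nullable symbols are {A3, A4}.
ε ∉ L(G), so no ε-production is kept.
For each production, add variants omitting each subset of nullable occurrences: S → n A3 gives n A3 | n. A4 → n A4 gives n A4 | n.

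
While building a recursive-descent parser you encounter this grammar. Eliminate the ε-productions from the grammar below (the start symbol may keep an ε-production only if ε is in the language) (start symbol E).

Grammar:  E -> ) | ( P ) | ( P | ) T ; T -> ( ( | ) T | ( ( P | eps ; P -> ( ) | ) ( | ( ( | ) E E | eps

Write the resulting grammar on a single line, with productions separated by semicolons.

The nullable symbols are {P, T}.
ε ∉ L(G), so no ε-production is kept.
Add the nullable-subset variants: E → ( P ) gives ( P ) | ( ). E → ( P gives ( P | (. T → ) T gives ) T | ).

E -> ) | ( P ) | ( ) | ( P | ( | ) T; T -> ( ( | ) T | ) | ( ( P; P -> ( ) | ) ( | ( ( | ) E E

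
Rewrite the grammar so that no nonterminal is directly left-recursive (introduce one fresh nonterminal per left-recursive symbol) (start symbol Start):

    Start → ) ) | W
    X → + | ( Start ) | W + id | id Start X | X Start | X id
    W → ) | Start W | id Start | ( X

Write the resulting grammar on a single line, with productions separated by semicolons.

Start → ) ) | W; X → + X1 | ( Start ) X1 | W + id X1 | id Start X X1; W → ) | Start W | id Start | ( X; X1 → Start X1 | id X1 | ε

Directly left-recursive nonterminal: X.
For X: α = {Start, id}, β = {+, ( Start ), W + id, id Start X}. Rewrite as X → β X1 and X1 → α X1 | ε.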